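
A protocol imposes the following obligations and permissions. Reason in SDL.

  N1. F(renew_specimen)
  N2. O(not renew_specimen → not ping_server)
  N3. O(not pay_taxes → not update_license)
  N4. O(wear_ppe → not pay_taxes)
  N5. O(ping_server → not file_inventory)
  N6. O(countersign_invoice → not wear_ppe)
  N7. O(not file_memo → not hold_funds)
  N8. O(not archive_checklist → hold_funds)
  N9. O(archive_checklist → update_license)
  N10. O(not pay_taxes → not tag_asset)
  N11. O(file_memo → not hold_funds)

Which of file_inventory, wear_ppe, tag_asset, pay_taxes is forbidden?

wear_ppe

Premises 7 and 11 are O(not file_memo → not hold_funds) and O(file_memo → not hold_funds); every ideal world satisfies not file_memo or file_memo, so in either case not hold_funds holds — hence O(not hold_funds).
Premise 8, O(not archive_checklist → hold_funds), contraposes to O(not hold_funds → archive_checklist); with O(not hold_funds) we get O(archive_checklist).
From O(archive_checklist) and premise 9, O(archive_checklist → update_license), we obtain O(update_license).
The contrapositive of premise 3 (O(not pay_taxes → not update_license)) is O(update_license → pay_taxes), and O(update_license) is already established, so O(pay_taxes).
The contrapositive of premise 4 (O(wear_ppe → not pay_taxes)) is O(pay_taxes → not wear_ppe), and O(pay_taxes) is already established, so O(not wear_ppe).
So O(not wear_ppe) holds, i.e. wear_ppe is forbidden. None of the other listed options is forbidden under the premises.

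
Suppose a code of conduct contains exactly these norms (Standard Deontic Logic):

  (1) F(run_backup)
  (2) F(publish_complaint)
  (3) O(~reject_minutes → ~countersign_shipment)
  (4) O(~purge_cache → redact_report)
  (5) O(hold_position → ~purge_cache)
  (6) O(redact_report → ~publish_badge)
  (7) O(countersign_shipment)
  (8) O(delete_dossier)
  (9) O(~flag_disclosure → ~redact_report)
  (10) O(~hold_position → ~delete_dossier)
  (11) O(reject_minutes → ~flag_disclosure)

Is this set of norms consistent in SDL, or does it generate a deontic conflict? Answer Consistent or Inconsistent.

Inconsistent

Premise 7 states O(countersign_shipment) outright.
Premise 3, O(~reject_minutes → ~countersign_shipment), contraposes to O(countersign_shipment → reject_minutes); with O(countersign_shipment) we get O(reject_minutes).
With premise 11, O(reject_minutes → ~flag_disclosure), the K-axiom yields O(~flag_disclosure).
With premise 9, O(~flag_disclosure → ~redact_report), the K-axiom yields O(~redact_report).
Premise 4, O(~purge_cache → redact_report), contraposes to O(~redact_report → purge_cache); with O(~redact_report) we get O(purge_cache).
Premise 5 is O(hold_position → ~purge_cache); contrapositively O(purge_cache → ~hold_position). Since O(purge_cache) holds, K gives O(~hold_position).
Applying K to premise 10 (O(~hold_position → ~delete_dossier)) and O(~hold_position) yields O(~delete_dossier).
However, premise 8 gives O(delete_dossier).
We now have both O(~delete_dossier) and O(delete_dossier) — delete_dossier is simultaneously obligatory and forbidden, violating the D-axiom.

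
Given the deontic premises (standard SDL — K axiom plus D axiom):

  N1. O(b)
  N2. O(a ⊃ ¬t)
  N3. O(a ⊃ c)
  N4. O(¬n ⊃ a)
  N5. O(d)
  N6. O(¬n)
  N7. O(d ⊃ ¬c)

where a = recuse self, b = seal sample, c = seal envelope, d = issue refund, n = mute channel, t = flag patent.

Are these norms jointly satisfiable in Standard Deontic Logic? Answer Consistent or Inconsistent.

Premise 5 states O(d) outright.
Applying K to premise 7 (O(d ⊃ ¬c)) and O(d) yields O(¬c).
Premise 3, O(a ⊃ c), contraposes to O(¬c ⊃ ¬a); with O(¬c) we get O(¬a).
The contrapositive of premise 4 (O(¬n ⊃ a)) is O(¬a ⊃ n), and O(¬a) is already established, so O(n).
However, premise 6 gives O(¬n).
We now have both O(n) and O(¬n) — n is simultaneously obligatory and forbidden, violating the D-axiom.

Inconsistent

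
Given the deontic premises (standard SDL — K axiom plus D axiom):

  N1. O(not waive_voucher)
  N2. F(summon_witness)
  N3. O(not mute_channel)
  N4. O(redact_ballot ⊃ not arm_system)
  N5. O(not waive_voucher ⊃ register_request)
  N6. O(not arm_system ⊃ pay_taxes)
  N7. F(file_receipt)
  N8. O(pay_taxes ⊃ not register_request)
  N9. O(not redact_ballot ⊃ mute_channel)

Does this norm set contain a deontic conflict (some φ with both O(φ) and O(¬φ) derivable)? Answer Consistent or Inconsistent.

Inconsistent

From premise 3 we have O(not mute_channel).
The contrapositive of premise 9 (O(not redact_ballot ⊃ mute_channel)) is O(not mute_channel ⊃ redact_ballot), and O(not mute_channel) is already established, so O(redact_ballot).
Applying K to premise 4 (O(redact_ballot ⊃ not arm_system)) and O(redact_ballot) yields O(not arm_system).
Premise 6 is O(not arm_system ⊃ pay_taxes); since O(not arm_system), deontic closure gives O(pay_taxes).
From O(pay_taxes) and premise 8, O(pay_taxes ⊃ not register_request), we obtain O(not register_request).
Premise 5 is O(not waive_voucher ⊃ register_request); contrapositively O(not register_request ⊃ waive_voucher). Since O(not register_request) holds, K gives O(waive_voucher).
However, premise 1 gives O(not waive_voucher).
We now have both O(waive_voucher) and O(not waive_voucher) — waive_voucher is simultaneously obligatory and forbidden, violating the D-axiom.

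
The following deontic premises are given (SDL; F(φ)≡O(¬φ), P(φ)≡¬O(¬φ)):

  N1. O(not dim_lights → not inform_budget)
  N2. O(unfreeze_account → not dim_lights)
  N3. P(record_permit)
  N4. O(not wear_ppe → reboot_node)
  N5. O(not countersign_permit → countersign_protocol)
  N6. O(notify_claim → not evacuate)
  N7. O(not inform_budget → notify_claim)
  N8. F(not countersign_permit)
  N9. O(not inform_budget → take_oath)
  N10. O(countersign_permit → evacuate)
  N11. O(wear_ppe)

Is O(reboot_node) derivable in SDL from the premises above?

No

Premise 4 is O(not wear_ppe → reboot_node), but O(not wear_ppe) is not derivable from the premises, so it does not yield O(reboot_node).
No other premise forces O(reboot_node). An ideal world satisfying every premise can still have reboot_node false, so O(reboot_node) is not derivable.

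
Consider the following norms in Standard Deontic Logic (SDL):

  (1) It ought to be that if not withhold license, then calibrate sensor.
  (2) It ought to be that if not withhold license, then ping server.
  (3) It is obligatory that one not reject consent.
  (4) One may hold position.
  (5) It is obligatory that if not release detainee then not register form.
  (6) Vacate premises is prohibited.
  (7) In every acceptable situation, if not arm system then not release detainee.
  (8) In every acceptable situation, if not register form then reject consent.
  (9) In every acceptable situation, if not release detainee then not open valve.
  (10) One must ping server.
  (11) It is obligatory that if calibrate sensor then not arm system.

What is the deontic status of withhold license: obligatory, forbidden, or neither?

Obligatory

Premise 3 states O(¬reject_consent) outright.
Premise 8, O(¬register_form → reject_consent), contraposes to O(¬reject_consent → register_form); with O(¬reject_consent) we get O(register_form).
The contrapositive of premise 5 (O(¬release_detainee → ¬register_form)) is O(register_form → release_detainee), and O(register_form) is already established, so O(release_detainee).
Premise 7 is O(¬arm_system → ¬release_detainee); contrapositively O(release_detainee → arm_system). Since O(release_detainee) holds, K gives O(arm_system).
The contrapositive of premise 11 (O(calibrate_sensor → ¬arm_system)) is O(arm_system → ¬calibrate_sensor), and O(arm_system) is already established, so O(¬calibrate_sensor).
Premise 1, O(¬withhold_license → calibrate_sensor), contraposes to O(¬calibrate_sensor → withhold_license); with O(¬calibrate_sensor) we get O(withhold_license).
Premises 2, 4, 6, 9, 10 do not contribute to this derivation.
Hence withhold_license is obligatory.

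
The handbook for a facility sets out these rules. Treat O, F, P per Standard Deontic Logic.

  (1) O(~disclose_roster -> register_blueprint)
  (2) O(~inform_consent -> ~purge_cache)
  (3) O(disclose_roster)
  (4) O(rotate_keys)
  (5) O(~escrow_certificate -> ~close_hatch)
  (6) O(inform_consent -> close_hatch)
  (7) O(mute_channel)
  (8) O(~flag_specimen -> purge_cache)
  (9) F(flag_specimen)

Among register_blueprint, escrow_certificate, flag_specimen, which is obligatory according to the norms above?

escrow_certificate

Premise 9 is F(flag_specimen), i.e. O(~flag_specimen).
Applying K to premise 8 (O(~flag_specimen -> purge_cache)) and O(~flag_specimen) yields O(purge_cache).
Premise 2 is O(~inform_consent -> ~purge_cache); contrapositively O(purge_cache -> inform_consent). Since O(purge_cache) holds, K gives O(inform_consent).
From O(inform_consent) and premise 6, O(inform_consent -> close_hatch), we obtain O(close_hatch).
Premise 5, O(~escrow_certificate -> ~close_hatch), contraposes to O(close_hatch -> escrow_certificate); with O(close_hatch) we get O(escrow_certificate).
So O(escrow_certificate) holds — escrow_certificate is obligatory. None of the other listed options is made obligatory by any chain of premises.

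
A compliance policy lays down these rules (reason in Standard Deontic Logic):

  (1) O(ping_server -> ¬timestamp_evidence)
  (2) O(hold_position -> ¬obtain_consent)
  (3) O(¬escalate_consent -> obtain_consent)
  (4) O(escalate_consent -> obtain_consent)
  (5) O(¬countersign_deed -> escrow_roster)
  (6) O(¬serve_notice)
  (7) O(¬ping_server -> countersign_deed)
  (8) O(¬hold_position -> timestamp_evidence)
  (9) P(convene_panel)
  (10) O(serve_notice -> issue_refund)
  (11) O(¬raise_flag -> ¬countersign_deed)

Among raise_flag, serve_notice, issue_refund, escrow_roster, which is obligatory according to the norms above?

By case analysis on ¬escalate_consent: premise 3 gives O(¬escalate_consent -> obtain_consent) and premise 4 gives O(escalate_consent -> obtain_consent), so O(obtain_consent) either way.
Premise 2 is O(hold_position -> ¬obtain_consent); contrapositively O(obtain_consent -> ¬hold_position). Since O(obtain_consent) holds, K gives O(¬hold_position).
Premise 8 is O(¬hold_position -> timestamp_evidence); since O(¬hold_position), deontic closure gives O(timestamp_evidence).
Premise 1, O(ping_server -> ¬timestamp_evidence), contraposes to O(timestamp_evidence -> ¬ping_server); with O(timestamp_evidence) we get O(¬ping_server).
With premise 7, O(¬ping_server -> countersign_deed), the K-axiom yields O(countersign_deed).
Premise 11, O(¬raise_flag -> ¬countersign_deed), contraposes to O(countersign_deed -> raise_flag); with O(countersign_deed) we get O(raise_flag).
So O(raise_flag) holds — raise_flag is obligatory. None of the other listed options is made obligatory by any chain of premises.

raise_flag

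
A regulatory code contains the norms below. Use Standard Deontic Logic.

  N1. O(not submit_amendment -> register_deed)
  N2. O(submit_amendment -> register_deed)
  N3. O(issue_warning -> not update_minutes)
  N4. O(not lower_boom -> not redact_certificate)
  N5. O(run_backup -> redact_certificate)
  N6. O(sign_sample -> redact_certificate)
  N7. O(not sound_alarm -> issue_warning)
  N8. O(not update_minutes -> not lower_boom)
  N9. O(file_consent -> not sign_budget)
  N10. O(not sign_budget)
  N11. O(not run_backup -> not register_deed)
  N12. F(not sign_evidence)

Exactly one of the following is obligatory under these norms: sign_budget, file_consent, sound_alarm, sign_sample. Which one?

Premises 1 and 2 are O(not submit_amendment -> register_deed) and O(submit_amendment -> register_deed); every ideal world satisfies not submit_amendment or submit_amendment, so in either case register_deed holds — hence O(register_deed).
Premise 11 is O(not run_backup -> not register_deed); contrapositively O(register_deed -> run_backup). Since O(register_deed) holds, K gives O(run_backup).
Premise 5 is O(run_backup -> redact_certificate); since O(run_backup), deontic closure gives O(redact_certificate).
Premise 4 is O(not lower_boom -> not redact_certificate); contrapositively O(redact_certificate -> lower_boom). Since O(redact_certificate) holds, K gives O(lower_boom).
The contrapositive of premise 8 (O(not update_minutes -> not lower_boom)) is O(lower_boom -> update_minutes), and O(lower_boom) is already established, so O(update_minutes).
Premise 3, O(issue_warning -> not update_minutes), contraposes to O(update_minutes -> not issue_warning); with O(update_minutes) we get O(not issue_warning).
The contrapositive of premise 7 (O(not sound_alarm -> issue_warning)) is O(not issue_warning -> sound_alarm), and O(not issue_warning) is already established, so O(sound_alarm).
So O(sound_alarm) holds — sound_alarm is obligatory. None of the other listed options is made obligatory by any chain of premises.

sound_alarm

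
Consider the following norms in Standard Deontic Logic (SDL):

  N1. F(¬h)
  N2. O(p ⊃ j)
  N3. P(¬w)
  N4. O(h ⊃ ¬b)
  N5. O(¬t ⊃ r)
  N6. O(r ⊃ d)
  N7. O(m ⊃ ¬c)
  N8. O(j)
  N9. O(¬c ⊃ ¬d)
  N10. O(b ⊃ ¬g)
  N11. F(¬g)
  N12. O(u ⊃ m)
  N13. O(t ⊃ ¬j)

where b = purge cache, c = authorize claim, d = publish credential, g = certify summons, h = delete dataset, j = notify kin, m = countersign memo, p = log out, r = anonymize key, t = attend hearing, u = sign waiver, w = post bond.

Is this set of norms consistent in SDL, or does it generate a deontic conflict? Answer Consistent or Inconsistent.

Consistent

Premise 10 is O(b ⊃ ¬g), but O(b) is not derivable from the premises, so it does not yield O(¬g).
So O(¬g) is not derivable, and the apparent clash with O(g) does not arise.
A world satisfying every obligation exists (e.g. b=false, c=true, d=true, g=true, h=true, j=true, m=false, p=false, r=true, t=false, u=false, w=false); no atom is both obligatory and forbidden, so the set is consistent.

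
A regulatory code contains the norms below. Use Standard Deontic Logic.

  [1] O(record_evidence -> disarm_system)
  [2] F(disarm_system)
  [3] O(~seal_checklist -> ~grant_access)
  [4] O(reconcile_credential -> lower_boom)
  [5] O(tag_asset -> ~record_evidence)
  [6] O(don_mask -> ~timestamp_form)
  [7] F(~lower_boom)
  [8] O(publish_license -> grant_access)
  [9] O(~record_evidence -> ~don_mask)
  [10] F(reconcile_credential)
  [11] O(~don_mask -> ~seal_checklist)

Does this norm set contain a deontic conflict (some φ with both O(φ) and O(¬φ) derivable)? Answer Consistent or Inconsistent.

Premise 4 is O(reconcile_credential -> lower_boom); even if O(lower_boom) held, inferring O(reconcile_credential) would be affirming the consequent — invalid.
So O(reconcile_credential) is not derivable, and the apparent clash with O(~reconcile_credential) does not arise.
A world satisfying every obligation exists (e.g. disarm_system=false, don_mask=false, grant_access=false, lower_boom=true, publish_license=false, reconcile_credential=false, record_evidence=false, seal_checklist=false, tag_asset=false, timestamp_form=false); no atom is both obligatory and forbidden, so the set is consistent.

Consistent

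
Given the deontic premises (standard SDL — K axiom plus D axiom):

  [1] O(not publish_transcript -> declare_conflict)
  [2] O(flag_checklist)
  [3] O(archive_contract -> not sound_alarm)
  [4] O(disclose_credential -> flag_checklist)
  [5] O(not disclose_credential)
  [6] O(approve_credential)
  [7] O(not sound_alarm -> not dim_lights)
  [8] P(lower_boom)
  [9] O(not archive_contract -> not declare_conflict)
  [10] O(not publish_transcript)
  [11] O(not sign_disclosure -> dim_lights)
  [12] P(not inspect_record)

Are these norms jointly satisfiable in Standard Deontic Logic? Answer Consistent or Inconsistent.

Consistent

Premise 4 is O(disclose_credential -> flag_checklist); even if O(flag_checklist) held, inferring O(disclose_credential) would be affirming the consequent — invalid.
So O(disclose_credential) is not derivable, and the apparent clash with O(not disclose_credential) does not arise.
A world satisfying every obligation exists (e.g. approve_credential=true, archive_contract=true, declare_conflict=true, dim_lights=false, disclose_credential=false, flag_checklist=true, inspect_record=false, lower_boom=false, publish_transcript=false, sign_disclosure=true, sound_alarm=false); no atom is both obligatory and forbidden, so the set is consistent.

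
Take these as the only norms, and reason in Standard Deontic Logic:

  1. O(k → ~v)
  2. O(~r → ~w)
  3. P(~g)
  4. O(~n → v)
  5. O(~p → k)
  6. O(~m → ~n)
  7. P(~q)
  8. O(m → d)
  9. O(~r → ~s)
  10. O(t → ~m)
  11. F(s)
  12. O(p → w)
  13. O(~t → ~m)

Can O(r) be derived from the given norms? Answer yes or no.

Yes

Premises 13 and 10 are O(~t → ~m) and O(t → ~m); every ideal world satisfies ~t or t, so in either case ~m holds — hence O(~m).
With premise 6, O(~m → ~n), the K-axiom yields O(~n).
Premise 4 is O(~n → v); since O(~n), deontic closure gives O(v).
Premise 1, O(k → ~v), contraposes to O(v → ~k); with O(v) we get O(~k).
Premise 5, O(~p → k), contraposes to O(~k → p); with O(~k) we get O(p).
With premise 12, O(p → w), the K-axiom yields O(w).
Premise 2 is O(~r → ~w); contrapositively O(w → r). Since O(w) holds, K gives O(r).
Premises 3, 7, 8, 9, 11 do not contribute to this derivation.
So O(r) follows.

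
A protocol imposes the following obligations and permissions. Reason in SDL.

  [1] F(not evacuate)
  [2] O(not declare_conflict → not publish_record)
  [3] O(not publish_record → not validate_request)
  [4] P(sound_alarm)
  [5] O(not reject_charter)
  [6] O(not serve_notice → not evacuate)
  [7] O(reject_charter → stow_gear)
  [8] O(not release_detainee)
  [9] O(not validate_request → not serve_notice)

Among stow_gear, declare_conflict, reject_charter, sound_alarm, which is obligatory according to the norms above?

declare_conflict

Premise 1, F(not evacuate), is equivalent to O(evacuate).
Premise 6 is O(not serve_notice → not evacuate); contrapositively O(evacuate → serve_notice). Since O(evacuate) holds, K gives O(serve_notice).
The contrapositive of premise 9 (O(not validate_request → not serve_notice)) is O(serve_notice → validate_request), and O(serve_notice) is already established, so O(validate_request).
Premise 3, O(not publish_record → not validate_request), contraposes to O(validate_request → publish_record); with O(validate_request) we get O(publish_record).
The contrapositive of premise 2 (O(not declare_conflict → not publish_record)) is O(publish_record → declare_conflict), and O(publish_record) is already established, so O(declare_conflict).
So O(declare_conflict) holds — declare_conflict is obligatory. None of the other listed options is made obligatory by any chain of premises.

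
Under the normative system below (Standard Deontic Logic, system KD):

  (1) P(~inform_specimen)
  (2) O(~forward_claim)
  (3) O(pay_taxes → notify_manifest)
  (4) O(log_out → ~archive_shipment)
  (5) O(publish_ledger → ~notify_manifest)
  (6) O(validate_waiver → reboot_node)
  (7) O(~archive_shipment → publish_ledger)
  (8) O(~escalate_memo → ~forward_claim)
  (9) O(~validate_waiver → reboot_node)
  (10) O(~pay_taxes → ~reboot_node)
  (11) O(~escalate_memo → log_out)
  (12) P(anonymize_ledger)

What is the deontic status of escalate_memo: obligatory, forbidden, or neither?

Obligatory

By case analysis on ~validate_waiver: premise 9 gives O(~validate_waiver → reboot_node) and premise 6 gives O(validate_waiver → reboot_node), so O(reboot_node) either way.
Premise 10 is O(~pay_taxes → ~reboot_node); contrapositively O(reboot_node → pay_taxes). Since O(reboot_node) holds, K gives O(pay_taxes).
With premise 3, O(pay_taxes → notify_manifest), the K-axiom yields O(notify_manifest).
Premise 5, O(publish_ledger → ~notify_manifest), contraposes to O(notify_manifest → ~publish_ledger); with O(notify_manifest) we get O(~publish_ledger).
The contrapositive of premise 7 (O(~archive_shipment → publish_ledger)) is O(~publish_ledger → archive_shipment), and O(~publish_ledger) is already established, so O(archive_shipment).
Premise 4, O(log_out → ~archive_shipment), contraposes to O(archive_shipment → ~log_out); with O(archive_shipment) we get O(~log_out).
The contrapositive of premise 11 (O(~escalate_memo → log_out)) is O(~log_out → escalate_memo), and O(~log_out) is already established, so O(escalate_memo).
Premises 1, 2, 8, 12 do not contribute to this derivation.
Hence escalate_memo is obligatory.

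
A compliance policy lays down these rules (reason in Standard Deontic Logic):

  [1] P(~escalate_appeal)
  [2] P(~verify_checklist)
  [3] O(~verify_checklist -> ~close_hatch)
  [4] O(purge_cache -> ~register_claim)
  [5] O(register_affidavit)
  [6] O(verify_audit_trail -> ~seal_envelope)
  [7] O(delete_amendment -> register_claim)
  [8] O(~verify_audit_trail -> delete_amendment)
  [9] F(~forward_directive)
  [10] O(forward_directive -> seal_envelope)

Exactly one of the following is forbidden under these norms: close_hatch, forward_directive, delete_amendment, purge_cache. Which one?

F(~forward_directive) at premise 9 means O(forward_directive).
From O(forward_directive) and premise 10, O(forward_directive -> seal_envelope), we obtain O(seal_envelope).
Premise 6, O(verify_audit_trail -> ~seal_envelope), contraposes to O(seal_envelope -> ~verify_audit_trail); with O(seal_envelope) we get O(~verify_audit_trail).
Applying K to premise 8 (O(~verify_audit_trail -> delete_amendment)) and O(~verify_audit_trail) yields O(delete_amendment).
From O(delete_amendment) and premise 7, O(delete_amendment -> register_claim), we obtain O(register_claim).
Premise 4, O(purge_cache -> ~register_claim), contraposes to O(register_claim -> ~purge_cache); with O(register_claim) we get O(~purge_cache).
So O(~purge_cache) holds, i.e. purge_cache is forbidden. None of the other listed options is forbidden under the premises.

purge_cache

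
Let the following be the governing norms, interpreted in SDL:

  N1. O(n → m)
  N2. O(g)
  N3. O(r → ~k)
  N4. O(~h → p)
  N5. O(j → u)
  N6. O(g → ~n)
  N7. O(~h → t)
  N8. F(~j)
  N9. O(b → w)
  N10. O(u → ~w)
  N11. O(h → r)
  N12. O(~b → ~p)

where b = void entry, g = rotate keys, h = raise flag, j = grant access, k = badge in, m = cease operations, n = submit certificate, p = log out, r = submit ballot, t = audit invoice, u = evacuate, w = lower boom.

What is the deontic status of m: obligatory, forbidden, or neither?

Neither

Premise 1 is O(n → m), but O(n) is not derivable from the premises, so it does not yield O(m).
No premise or chain of K-axiom applications forces O(m), and none forces O(~m). So m is neither obligatory nor forbidden under these norms.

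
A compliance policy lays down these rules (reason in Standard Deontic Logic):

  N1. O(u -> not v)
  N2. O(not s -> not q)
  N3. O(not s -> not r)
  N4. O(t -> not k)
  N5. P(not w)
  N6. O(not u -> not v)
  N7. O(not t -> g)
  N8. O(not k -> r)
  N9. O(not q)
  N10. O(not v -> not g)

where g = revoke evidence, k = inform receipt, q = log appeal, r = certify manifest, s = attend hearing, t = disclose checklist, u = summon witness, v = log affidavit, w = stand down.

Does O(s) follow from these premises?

Premises 1 and 6 are O(u -> not v) and O(not u -> not v); every ideal world satisfies u or not u, so in either case not v holds — hence O(not v).
With premise 10, O(not v -> not g), the K-axiom yields O(not g).
The contrapositive of premise 7 (O(not t -> g)) is O(not g -> t), and O(not g) is already established, so O(t).
With premise 4, O(t -> not k), the K-axiom yields O(not k).
Applying K to premise 8 (O(not k -> r)) and O(not k) yields O(r).
The contrapositive of premise 3 (O(not s -> not r)) is O(r -> s), and O(r) is already established, so O(s).
Premises 2, 5, 9 do not contribute to this derivation.
So O(s) follows.

Yes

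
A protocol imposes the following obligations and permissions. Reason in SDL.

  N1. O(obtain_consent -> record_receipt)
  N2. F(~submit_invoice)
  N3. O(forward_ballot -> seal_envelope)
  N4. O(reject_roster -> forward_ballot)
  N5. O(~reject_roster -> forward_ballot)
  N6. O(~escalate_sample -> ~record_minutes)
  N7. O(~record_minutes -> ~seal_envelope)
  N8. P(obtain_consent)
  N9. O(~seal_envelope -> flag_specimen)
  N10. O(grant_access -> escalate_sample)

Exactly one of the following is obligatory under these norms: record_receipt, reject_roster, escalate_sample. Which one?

escalate_sample

By case analysis on ~reject_roster: premise 5 gives O(~reject_roster -> forward_ballot) and premise 4 gives O(reject_roster -> forward_ballot), so O(forward_ballot) either way.
Premise 3 is O(forward_ballot -> seal_envelope); since O(forward_ballot), deontic closure gives O(seal_envelope).
The contrapositive of premise 7 (O(~record_minutes -> ~seal_envelope)) is O(seal_envelope -> record_minutes), and O(seal_envelope) is already established, so O(record_minutes).
Premise 6, O(~escalate_sample -> ~record_minutes), contraposes to O(record_minutes -> escalate_sample); with O(record_minutes) we get O(escalate_sample).
So O(escalate_sample) holds — escalate_sample is obligatory. None of the other listed options is made obligatory by any chain of premises.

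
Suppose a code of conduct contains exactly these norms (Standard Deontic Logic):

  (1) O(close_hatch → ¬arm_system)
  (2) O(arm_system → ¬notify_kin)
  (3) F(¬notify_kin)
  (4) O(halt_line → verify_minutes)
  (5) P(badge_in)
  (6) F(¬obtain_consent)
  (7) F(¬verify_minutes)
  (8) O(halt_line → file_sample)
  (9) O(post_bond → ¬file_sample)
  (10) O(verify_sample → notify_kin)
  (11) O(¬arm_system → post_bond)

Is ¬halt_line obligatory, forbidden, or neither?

Obligatory

Premise 3 is F(¬notify_kin), i.e. O(notify_kin).
Premise 2, O(arm_system → ¬notify_kin), contraposes to O(notify_kin → ¬arm_system); with O(notify_kin) we get O(¬arm_system).
Applying K to premise 11 (O(¬arm_system → post_bond)) and O(¬arm_system) yields O(post_bond).
Applying K to premise 9 (O(post_bond → ¬file_sample)) and O(post_bond) yields O(¬file_sample).
Premise 8, O(halt_line → file_sample), contraposes to O(¬file_sample → ¬halt_line); with O(¬file_sample) we get O(¬halt_line).
Premises 1, 4, 5, 6, 7, 10 do not contribute to this derivation.
Hence ¬halt_line is obligatory.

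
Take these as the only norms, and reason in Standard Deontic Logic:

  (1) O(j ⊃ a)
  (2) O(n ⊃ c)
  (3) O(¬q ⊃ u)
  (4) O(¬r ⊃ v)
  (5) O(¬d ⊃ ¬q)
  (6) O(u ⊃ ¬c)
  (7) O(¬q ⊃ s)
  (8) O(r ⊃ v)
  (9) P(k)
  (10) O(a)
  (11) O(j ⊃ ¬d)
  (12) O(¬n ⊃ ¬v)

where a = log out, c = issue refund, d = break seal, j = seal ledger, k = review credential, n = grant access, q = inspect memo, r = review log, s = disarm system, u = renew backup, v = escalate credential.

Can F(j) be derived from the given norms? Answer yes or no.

Premises 8 and 4 are O(r ⊃ v) and O(¬r ⊃ v); every ideal world satisfies r or ¬r, so in either case v holds — hence O(v).
Premise 12 is O(¬n ⊃ ¬v); contrapositively O(v ⊃ n). Since O(v) holds, K gives O(n).
Applying K to premise 2 (O(n ⊃ c)) and O(n) yields O(c).
The contrapositive of premise 6 (O(u ⊃ ¬c)) is O(c ⊃ ¬u), and O(c) is already established, so O(¬u).
The contrapositive of premise 3 (O(¬q ⊃ u)) is O(¬u ⊃ q), and O(¬u) is already established, so O(q).
Premise 5, O(¬d ⊃ ¬q), contraposes to O(q ⊃ d); with O(q) we get O(d).
Premise 11 is O(j ⊃ ¬d); contrapositively O(d ⊃ ¬j). Since O(d) holds, K gives O(¬j).
Premises 1, 7, 9, 10 do not contribute to this derivation.
So O(¬j) holds, i.e. F(j). The claim follows.

Yes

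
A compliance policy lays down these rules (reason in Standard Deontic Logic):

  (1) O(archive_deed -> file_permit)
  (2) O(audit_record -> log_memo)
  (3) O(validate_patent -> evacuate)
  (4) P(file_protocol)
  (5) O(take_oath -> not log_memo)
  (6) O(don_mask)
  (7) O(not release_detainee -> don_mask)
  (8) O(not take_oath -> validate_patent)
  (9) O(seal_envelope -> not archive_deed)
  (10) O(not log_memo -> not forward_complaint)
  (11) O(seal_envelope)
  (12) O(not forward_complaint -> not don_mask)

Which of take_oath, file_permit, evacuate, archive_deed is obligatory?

evacuate

Premise 6 states O(don_mask) outright.
The contrapositive of premise 12 (O(not forward_complaint -> not don_mask)) is O(don_mask -> forward_complaint), and O(don_mask) is already established, so O(forward_complaint).
Premise 10 is O(not log_memo -> not forward_complaint); contrapositively O(forward_complaint -> log_memo). Since O(forward_complaint) holds, K gives O(log_memo).
Premise 5, O(take_oath -> not log_memo), contraposes to O(log_memo -> not take_oath); with O(log_memo) we get O(not take_oath).
Premise 8 is O(not take_oath -> validate_patent); since O(not take_oath), deontic closure gives O(validate_patent).
Premise 3 is O(validate_patent -> evacuate); since O(validate_patent), deontic closure gives O(evacuate).
So O(evacuate) holds — evacuate is obligatory. None of the other listed options is made obligatory by any chain of premises.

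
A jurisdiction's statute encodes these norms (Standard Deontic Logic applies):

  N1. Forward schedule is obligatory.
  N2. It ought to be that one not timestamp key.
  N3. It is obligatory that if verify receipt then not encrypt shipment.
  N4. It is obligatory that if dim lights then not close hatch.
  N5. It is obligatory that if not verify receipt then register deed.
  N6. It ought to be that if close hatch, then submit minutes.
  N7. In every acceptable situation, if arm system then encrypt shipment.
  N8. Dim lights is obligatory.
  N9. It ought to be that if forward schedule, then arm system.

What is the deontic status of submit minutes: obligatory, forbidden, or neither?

Premise 6 is O(close_hatch → submit_minutes), but O(close_hatch) is not derivable from the premises, so it does not yield O(submit_minutes).
No premise or chain of K-axiom applications forces O(submit_minutes), and none forces O(¬submit_minutes). So submit_minutes is neither obligatory nor forbidden under these norms.

Neither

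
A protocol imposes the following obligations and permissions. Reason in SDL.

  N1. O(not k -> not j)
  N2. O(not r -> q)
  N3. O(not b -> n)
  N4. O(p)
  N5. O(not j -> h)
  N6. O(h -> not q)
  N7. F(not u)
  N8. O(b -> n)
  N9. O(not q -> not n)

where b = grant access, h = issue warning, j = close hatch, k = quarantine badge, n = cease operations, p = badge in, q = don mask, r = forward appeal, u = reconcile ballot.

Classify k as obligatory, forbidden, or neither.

Premises 3 and 8 are O(not b -> n) and O(b -> n); every ideal world satisfies not b or b, so in either case n holds — hence O(n).
Premise 9, O(not q -> not n), contraposes to O(n -> q); with O(n) we get O(q).
The contrapositive of premise 6 (O(h -> not q)) is O(q -> not h), and O(q) is already established, so O(not h).
Premise 5, O(not j -> h), contraposes to O(not h -> j); with O(not h) we get O(j).
Premise 1, O(not k -> not j), contraposes to O(j -> k); with O(j) we get O(k).
Premises 2, 4, 7 do not contribute to this derivation.
Hence k is obligatory.

Obligatory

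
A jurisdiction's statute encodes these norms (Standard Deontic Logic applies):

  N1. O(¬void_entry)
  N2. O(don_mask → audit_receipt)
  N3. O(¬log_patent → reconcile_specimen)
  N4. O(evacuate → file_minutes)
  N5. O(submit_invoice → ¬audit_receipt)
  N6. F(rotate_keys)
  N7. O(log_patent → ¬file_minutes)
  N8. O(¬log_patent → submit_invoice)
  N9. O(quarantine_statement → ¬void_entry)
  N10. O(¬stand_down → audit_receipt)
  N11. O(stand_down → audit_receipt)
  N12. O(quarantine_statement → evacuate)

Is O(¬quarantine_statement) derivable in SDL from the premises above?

Yes

By case analysis on stand_down: premise 11 gives O(stand_down → audit_receipt) and premise 10 gives O(¬stand_down → audit_receipt), so O(audit_receipt) either way.
Premise 5, O(submit_invoice → ¬audit_receipt), contraposes to O(audit_receipt → ¬submit_invoice); with O(audit_receipt) we get O(¬submit_invoice).
Premise 8 is O(¬log_patent → submit_invoice); contrapositively O(¬submit_invoice → log_patent). Since O(¬submit_invoice) holds, K gives O(log_patent).
Premise 7 is O(log_patent → ¬file_minutes); since O(log_patent), deontic closure gives O(¬file_minutes).
Premise 4 is O(evacuate → file_minutes); contrapositively O(¬file_minutes → ¬evacuate). Since O(¬file_minutes) holds, K gives O(¬evacuate).
The contrapositive of premise 12 (O(quarantine_statement → evacuate)) is O(¬evacuate → ¬quarantine_statement), and O(¬evacuate) is already established, so O(¬quarantine_statement).
Premises 1, 2, 3, 6, 9 do not contribute to this derivation.
So O(¬quarantine_statement) follows.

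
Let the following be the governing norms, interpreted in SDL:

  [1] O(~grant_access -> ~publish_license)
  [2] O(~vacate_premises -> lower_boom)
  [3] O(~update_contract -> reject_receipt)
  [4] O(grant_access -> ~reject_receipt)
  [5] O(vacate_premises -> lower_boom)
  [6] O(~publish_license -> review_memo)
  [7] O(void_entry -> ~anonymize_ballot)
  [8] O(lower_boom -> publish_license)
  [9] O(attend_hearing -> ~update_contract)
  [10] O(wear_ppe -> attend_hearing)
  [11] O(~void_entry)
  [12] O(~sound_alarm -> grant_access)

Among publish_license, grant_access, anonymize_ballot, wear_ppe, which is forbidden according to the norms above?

wear_ppe

Premises 5 and 2 are O(vacate_premises -> lower_boom) and O(~vacate_premises -> lower_boom); every ideal world satisfies vacate_premises or ~vacate_premises, so in either case lower_boom holds — hence O(lower_boom).
With premise 8, O(lower_boom -> publish_license), the K-axiom yields O(publish_license).
Premise 1 is O(~grant_access -> ~publish_license); contrapositively O(publish_license -> grant_access). Since O(publish_license) holds, K gives O(grant_access).
With premise 4, O(grant_access -> ~reject_receipt), the K-axiom yields O(~reject_receipt).
Premise 3 is O(~update_contract -> reject_receipt); contrapositively O(~reject_receipt -> update_contract). Since O(~reject_receipt) holds, K gives O(update_contract).
The contrapositive of premise 9 (O(attend_hearing -> ~update_contract)) is O(update_contract -> ~attend_hearing), and O(update_contract) is already established, so O(~attend_hearing).
The contrapositive of premise 10 (O(wear_ppe -> attend_hearing)) is O(~attend_hearing -> ~wear_ppe), and O(~attend_hearing) is already established, so O(~wear_ppe).
So O(~wear_ppe) holds, i.e. wear_ppe is forbidden. None of the other listed options is forbidden under the premises.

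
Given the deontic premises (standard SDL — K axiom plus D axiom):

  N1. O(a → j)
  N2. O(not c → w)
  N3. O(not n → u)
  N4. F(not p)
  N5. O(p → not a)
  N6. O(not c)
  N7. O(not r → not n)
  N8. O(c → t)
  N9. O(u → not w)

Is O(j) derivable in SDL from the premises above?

Premise 1 is O(a → j), but O(a) is not derivable from the premises, so it does not yield O(j).
No other premise forces O(j). An ideal world satisfying every premise can still have j false, so O(j) is not derivable.

No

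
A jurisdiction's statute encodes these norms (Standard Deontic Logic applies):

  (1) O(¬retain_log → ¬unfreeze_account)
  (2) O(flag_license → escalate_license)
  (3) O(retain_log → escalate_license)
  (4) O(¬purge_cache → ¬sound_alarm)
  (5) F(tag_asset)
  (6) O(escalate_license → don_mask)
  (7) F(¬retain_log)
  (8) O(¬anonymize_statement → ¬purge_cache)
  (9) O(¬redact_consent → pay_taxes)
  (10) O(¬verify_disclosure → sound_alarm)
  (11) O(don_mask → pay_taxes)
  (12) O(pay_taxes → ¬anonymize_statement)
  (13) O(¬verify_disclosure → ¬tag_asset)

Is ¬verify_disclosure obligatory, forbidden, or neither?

Forbidden

Premise 7, F(¬retain_log), is equivalent to O(retain_log).
Applying K to premise 3 (O(retain_log → escalate_license)) and O(retain_log) yields O(escalate_license).
From O(escalate_license) and premise 6, O(escalate_license → don_mask), we obtain O(don_mask).
From O(don_mask) and premise 11, O(don_mask → pay_taxes), we obtain O(pay_taxes).
Premise 12 is O(pay_taxes → ¬anonymize_statement); since O(pay_taxes), deontic closure gives O(¬anonymize_statement).
With premise 8, O(¬anonymize_statement → ¬purge_cache), the K-axiom yields O(¬purge_cache).
From O(¬purge_cache) and premise 4, O(¬purge_cache → ¬sound_alarm), we obtain O(¬sound_alarm).
The contrapositive of premise 10 (O(¬verify_disclosure → sound_alarm)) is O(¬sound_alarm → verify_disclosure), and O(¬sound_alarm) is already established, so O(verify_disclosure).
Premises 1, 2, 5, 9, 13 do not contribute to this derivation.
Thus O(verify_disclosure), which is F(¬verify_disclosure): ¬verify_disclosure is forbidden.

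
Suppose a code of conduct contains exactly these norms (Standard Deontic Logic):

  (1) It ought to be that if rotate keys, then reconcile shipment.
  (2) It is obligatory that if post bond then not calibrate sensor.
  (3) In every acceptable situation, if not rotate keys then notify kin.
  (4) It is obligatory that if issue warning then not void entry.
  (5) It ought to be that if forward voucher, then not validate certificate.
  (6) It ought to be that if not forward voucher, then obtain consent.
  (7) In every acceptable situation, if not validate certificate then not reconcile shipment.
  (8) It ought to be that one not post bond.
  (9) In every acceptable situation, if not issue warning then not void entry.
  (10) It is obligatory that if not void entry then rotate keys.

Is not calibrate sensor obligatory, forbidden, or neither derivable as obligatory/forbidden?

Premise 2 is O(post_bond → ¬calibrate_sensor), but O(post_bond) is not derivable from the premises, so it does not yield O(¬calibrate_sensor).
No premise or chain of K-axiom applications forces O(¬calibrate_sensor), and none forces O(calibrate_sensor). So ¬calibrate_sensor is neither obligatory nor forbidden under these norms.

Neither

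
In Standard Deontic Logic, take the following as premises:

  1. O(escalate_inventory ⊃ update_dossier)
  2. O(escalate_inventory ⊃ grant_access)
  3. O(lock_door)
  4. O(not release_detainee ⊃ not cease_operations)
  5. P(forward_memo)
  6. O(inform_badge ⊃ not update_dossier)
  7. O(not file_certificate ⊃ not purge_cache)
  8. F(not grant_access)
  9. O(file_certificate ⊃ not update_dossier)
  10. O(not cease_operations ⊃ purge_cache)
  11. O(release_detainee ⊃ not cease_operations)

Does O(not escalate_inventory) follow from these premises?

Yes

Premises 11 and 4 cover both cases: O(release_detainee ⊃ not cease_operations) and O(not release_detainee ⊃ not cease_operations). Since release_detainee ∨ not release_detainee is a tautology, O(not cease_operations) follows.
From O(not cease_operations) and premise 10, O(not cease_operations ⊃ purge_cache), we obtain O(purge_cache).
The contrapositive of premise 7 (O(not file_certificate ⊃ not purge_cache)) is O(purge_cache ⊃ file_certificate), and O(purge_cache) is already established, so O(file_certificate).
Premise 9 is O(file_certificate ⊃ not update_dossier); since O(file_certificate), deontic closure gives O(not update_dossier).
The contrapositive of premise 1 (O(escalate_inventory ⊃ update_dossier)) is O(not update_dossier ⊃ not escalate_inventory), and O(not update_dossier) is already established, so O(not escalate_inventory).
Premises 2, 3, 5, 6, 8 do not contribute to this derivation.
So O(not escalate_inventory) follows.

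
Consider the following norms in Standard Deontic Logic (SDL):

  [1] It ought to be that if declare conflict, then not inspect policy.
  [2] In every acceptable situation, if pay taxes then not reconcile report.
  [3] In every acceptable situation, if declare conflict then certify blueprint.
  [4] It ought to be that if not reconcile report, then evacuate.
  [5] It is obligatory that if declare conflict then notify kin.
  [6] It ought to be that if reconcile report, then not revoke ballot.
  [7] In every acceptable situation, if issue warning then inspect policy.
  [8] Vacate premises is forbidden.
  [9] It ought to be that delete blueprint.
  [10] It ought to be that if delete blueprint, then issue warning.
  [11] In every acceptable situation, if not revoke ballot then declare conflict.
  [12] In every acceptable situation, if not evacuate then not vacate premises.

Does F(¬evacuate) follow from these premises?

Premise 9 states O(delete_blueprint) outright.
Premise 10 is O(delete_blueprint → issue_warning); since O(delete_blueprint), deontic closure gives O(issue_warning).
Premise 7 is O(issue_warning → inspect_policy); since O(issue_warning), deontic closure gives O(inspect_policy).
The contrapositive of premise 1 (O(declare_conflict → ¬inspect_policy)) is O(inspect_policy → ¬declare_conflict), and O(inspect_policy) is already established, so O(¬declare_conflict).
Premise 11, O(¬revoke_ballot → declare_conflict), contraposes to O(¬declare_conflict → revoke_ballot); with O(¬declare_conflict) we get O(revoke_ballot).
The contrapositive of premise 6 (O(reconcile_report → ¬revoke_ballot)) is O(revoke_ballot → ¬reconcile_report), and O(revoke_ballot) is already established, so O(¬reconcile_report).
Applying K to premise 4 (O(¬reconcile_report → evacuate)) and O(¬reconcile_report) yields O(evacuate).
Premises 2, 3, 5, 8, 12 do not contribute to this derivation.
So O(evacuate) holds, i.e. F(¬evacuate). The claim follows.

Yes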